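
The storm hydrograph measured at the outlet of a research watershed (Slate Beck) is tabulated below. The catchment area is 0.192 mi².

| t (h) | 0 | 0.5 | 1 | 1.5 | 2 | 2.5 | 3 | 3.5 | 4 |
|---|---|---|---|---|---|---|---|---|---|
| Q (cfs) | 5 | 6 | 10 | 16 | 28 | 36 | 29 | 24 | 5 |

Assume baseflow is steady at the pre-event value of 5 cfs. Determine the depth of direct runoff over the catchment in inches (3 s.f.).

Direct runoff: 0.0, 1.0, 5.0, 11.0, 23.0, 31.0, 24.0, 19.0, 0.0 cfs; ΣQ_DR = 114.0 cfs.
V = ΣQ_DR · Δt = 114.0 × 1800 s = 2.052 × 10^5 ft³.
Over A = 0.192 mi², depth = V / A = 0.460 in.

d ≈ 0.460 in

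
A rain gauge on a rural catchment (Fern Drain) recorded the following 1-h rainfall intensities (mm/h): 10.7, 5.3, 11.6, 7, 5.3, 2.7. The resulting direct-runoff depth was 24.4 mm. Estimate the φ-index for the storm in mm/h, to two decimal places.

Only the 5 blocks with intensity above φ contribute runoff: 10.7, 5.3, 11.6, 7, 5.3 mm/h.
Σ(I−φ)·Δt = d  ⇒  (10.7+5.3+11.6+7+5.3 − 5φ)·1 = 24.4
φ = (39.90 − 24.4/1) / 5 = 3.10 mm/h.

φ ≈ 3.10 mm/h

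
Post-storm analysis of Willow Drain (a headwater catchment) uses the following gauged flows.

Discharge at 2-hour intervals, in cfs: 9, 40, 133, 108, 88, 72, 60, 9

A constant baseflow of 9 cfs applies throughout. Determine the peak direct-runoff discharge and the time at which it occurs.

Q_p = 124.0 cfs at t = 4 h

Subtracting baseflow gives direct-runoff ordinates: 0.0, 31.0, 124.0, 99.0, 79.0, 63.0, 51.0, 0.0 cfs.
The maximum is 124.0 cfs, occurring at the reading for t = 4 h.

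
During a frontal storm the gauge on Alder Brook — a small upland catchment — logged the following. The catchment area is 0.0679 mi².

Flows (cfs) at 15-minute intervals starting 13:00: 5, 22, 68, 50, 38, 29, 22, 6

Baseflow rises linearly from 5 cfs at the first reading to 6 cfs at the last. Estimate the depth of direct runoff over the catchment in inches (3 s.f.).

d ≈ 1.12 in

Direct runoff: 0.00, 16.86, 62.71, 44.57, 32.43, 23.29, 16.14, 0.00 cfs; ΣQ_DR = 196.0 cfs.
V = ΣQ_DR · Δt = 196.0 × 900 s = 1.764 × 10^5 ft³.
Over A = 0.0679 mi², depth = V / A = 1.12 in.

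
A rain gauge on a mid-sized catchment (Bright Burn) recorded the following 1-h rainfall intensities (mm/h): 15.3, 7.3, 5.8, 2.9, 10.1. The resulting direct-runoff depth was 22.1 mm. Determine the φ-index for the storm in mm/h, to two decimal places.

Only the 4 blocks with intensity above φ contribute runoff: 15.3, 7.3, 5.8, 10.1 mm/h.
Σ(I−φ)·Δt = d  ⇒  (15.3+7.3+5.8+10.1 − 4φ)·1 = 22.1
φ = (38.50 − 22.1/1) / 4 = 4.10 mm/h.

φ ≈ 4.10 mm/h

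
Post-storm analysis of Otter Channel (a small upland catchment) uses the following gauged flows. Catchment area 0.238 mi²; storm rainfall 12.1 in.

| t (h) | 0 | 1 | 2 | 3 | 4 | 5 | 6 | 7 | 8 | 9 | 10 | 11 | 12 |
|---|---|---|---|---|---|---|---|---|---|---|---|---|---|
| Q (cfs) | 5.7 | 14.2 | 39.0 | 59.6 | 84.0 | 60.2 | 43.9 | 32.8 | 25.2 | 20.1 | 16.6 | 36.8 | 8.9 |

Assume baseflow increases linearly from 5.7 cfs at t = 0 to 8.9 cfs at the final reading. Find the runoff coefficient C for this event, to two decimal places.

ΣQ_DR = 352.1 cfs; V = ΣQ_DR·Δt = 1.268 × 10^6 ft³.
Runoff depth d = V / A = 2.292 in.
C = d / P = 2.292 / 12.1 = 0.19.

C ≈ 0.19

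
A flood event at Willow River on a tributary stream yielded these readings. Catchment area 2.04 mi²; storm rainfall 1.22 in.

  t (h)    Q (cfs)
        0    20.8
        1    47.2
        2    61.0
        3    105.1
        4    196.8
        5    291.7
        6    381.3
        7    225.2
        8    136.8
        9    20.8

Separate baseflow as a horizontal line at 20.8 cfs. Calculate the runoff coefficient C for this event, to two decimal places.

ΣQ_DR = 1279 cfs; V = ΣQ_DR·Δt = 4.603 × 10^6 ft³.
Runoff depth d = V / A = 0.9713 in.
C = d / P = 0.9713 / 1.22 = 0.80.

C ≈ 0.80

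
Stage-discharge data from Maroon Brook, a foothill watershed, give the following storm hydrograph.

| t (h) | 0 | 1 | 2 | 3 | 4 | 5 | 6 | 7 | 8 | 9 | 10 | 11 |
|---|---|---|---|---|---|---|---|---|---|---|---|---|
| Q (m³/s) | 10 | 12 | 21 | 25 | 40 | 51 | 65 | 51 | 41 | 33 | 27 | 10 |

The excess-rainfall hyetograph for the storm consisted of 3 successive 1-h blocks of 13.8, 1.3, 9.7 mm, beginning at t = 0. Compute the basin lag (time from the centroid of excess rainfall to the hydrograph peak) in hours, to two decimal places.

Centroid of excess rainfall: t_c = Σ P_i·t̄_i / ΣP_i = 1.3347 h (block centres at 0.5, 1.5, 2.5 h).
Hydrograph peak occurs at t = 6 h, so basin lag t_L = 6 − 1.3347 = 4.67 h.

t_L ≈ 4.67 h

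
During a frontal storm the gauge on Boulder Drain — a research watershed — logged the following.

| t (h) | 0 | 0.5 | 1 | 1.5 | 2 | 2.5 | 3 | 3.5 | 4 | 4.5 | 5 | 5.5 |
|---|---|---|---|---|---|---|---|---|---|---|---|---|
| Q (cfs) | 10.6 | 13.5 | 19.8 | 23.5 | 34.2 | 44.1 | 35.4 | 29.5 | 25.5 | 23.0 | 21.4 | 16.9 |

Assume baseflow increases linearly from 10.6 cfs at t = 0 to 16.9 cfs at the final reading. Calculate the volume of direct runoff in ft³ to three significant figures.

Direct-runoff ordinates (Q − Q_b): 0.00, 2.33, 8.05, 11.18, 21.31, 30.64, 21.36, 14.89, 10.32, 7.25, 5.07, 0.00 cfs.
ΣQ_DR = 132.4 cfs.
With Δt = 0.5 h = 1800 s, V = ΣQ_DR · Δt = 132.4 × 1800 = 2.38 × 10^5 ft³.

V ≈ 2.38 × 10^5 ft³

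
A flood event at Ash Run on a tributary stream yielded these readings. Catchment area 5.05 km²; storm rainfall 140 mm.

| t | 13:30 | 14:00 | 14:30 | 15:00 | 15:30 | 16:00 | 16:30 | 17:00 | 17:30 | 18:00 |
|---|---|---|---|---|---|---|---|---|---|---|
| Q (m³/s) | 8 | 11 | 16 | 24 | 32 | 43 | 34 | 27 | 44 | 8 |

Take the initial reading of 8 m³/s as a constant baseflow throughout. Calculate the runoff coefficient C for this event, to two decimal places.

ΣQ_DR = 167.0 m³/s; V = ΣQ_DR·Δt = 3.006 × 10^5 m³.
Runoff depth d = V / A = 59.52 mm.
C = d / P = 59.52 / 140 = 0.43.

C ≈ 0.43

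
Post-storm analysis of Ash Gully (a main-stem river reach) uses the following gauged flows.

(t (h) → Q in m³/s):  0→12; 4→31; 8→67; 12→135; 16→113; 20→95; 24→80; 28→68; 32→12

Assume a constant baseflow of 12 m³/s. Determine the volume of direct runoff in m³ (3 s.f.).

Direct-runoff ordinates (Q − Q_b): 0.0, 19.0, 55.0, 123.0, 101.0, 83.0, 68.0, 56.0, 0.0 m³/s.
ΣQ_DR = 505.0 m³/s.
With Δt = 4 h = 14400 s, V = ΣQ_DR · Δt = 505.0 × 14400 = 7.27 × 10^6 m³.

V ≈ 7.27 × 10^6 m³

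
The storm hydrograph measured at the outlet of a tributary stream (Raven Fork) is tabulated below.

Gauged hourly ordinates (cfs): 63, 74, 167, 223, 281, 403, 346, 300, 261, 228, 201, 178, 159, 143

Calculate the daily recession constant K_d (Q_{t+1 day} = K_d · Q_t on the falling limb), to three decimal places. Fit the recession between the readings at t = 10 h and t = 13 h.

Between t = 10 h and t = 13 h the flow falls from 201 to 143 cfs over 3×1 h = 3 h.
Per-interval ratio K = (143/201)^(1/3) = 0.8927; K_d = K^(24/1) = 0.066.

K_d ≈ 0.066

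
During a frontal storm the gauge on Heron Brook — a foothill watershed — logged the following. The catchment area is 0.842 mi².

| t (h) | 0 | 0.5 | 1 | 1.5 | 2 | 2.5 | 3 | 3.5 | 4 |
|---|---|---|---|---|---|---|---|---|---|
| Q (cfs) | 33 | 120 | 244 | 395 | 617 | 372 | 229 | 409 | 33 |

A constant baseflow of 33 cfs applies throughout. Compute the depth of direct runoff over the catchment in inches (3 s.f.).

Direct runoff: 0.0, 87.0, 211.0, 362.0, 584.0, 339.0, 196.0, 376.0, 0.0 cfs; ΣQ_DR = 2155 cfs.
V = ΣQ_DR · Δt = 2155 × 1800 s = 3.879 × 10^6 ft³.
Over A = 0.842 mi², depth = V / A = 1.98 in.

d ≈ 1.98 in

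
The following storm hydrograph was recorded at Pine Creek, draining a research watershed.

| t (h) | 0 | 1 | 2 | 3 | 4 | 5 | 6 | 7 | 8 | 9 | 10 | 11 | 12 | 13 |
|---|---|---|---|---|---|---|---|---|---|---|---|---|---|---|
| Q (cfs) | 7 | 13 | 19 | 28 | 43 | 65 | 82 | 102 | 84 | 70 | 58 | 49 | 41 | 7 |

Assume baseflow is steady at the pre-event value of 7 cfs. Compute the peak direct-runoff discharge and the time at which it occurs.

Subtracting baseflow gives direct-runoff ordinates: 0.0, 6.0, 12.0, 21.0, 36.0, 58.0, 75.0, 95.0, 77.0, 63.0, 51.0, 42.0, 34.0, 0.0 cfs.
The maximum is 95.0 cfs, occurring at the reading for t = 7 h.

Q_p = 95.0 cfs at t = 7 h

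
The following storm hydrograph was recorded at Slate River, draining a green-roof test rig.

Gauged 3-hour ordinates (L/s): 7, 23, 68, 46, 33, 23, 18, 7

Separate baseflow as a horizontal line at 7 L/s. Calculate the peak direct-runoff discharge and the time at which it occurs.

Q_p = 61.0 L/s at t = 6 h

Subtracting baseflow gives direct-runoff ordinates: 0.0, 16.0, 61.0, 39.0, 26.0, 16.0, 11.0, 0.0 L/s.
The maximum is 61.0 L/s, occurring at the reading for t = 6 h.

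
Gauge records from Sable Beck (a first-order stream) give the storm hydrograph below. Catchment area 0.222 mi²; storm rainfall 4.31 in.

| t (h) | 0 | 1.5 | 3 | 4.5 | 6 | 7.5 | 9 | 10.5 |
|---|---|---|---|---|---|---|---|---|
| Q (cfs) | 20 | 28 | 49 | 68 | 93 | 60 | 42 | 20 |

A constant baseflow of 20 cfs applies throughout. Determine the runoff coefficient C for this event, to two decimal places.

ΣQ_DR = 220.0 cfs; V = ΣQ_DR·Δt = 1.188 × 10^6 ft³.
Runoff depth d = V / A = 2.303 in.
C = d / P = 2.303 / 4.31 = 0.53.

C ≈ 0.53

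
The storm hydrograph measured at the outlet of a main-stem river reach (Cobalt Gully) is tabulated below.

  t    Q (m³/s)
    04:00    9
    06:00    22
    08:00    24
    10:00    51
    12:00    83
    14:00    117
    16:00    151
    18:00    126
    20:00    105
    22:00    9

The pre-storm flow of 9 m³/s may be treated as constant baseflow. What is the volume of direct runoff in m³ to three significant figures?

Direct-runoff ordinates (Q − Q_b): 0.0, 13.0, 15.0, 42.0, 74.0, 108.0, 142.0, 117.0, 96.0, 0.0 m³/s.
ΣQ_DR = 607.0 m³/s.
With Δt = 2 h = 7200 s, V = ΣQ_DR · Δt = 607.0 × 7200 = 4.37 × 10^6 m³.

V ≈ 4.37 × 10^6 m³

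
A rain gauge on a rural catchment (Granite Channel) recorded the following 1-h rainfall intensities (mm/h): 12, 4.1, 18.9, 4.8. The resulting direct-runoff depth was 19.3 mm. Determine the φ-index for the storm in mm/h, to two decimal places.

Only the 2 blocks with intensity above φ contribute runoff: 12, 18.9 mm/h.
Σ(I−φ)·Δt = d  ⇒  (12+18.9 − 2φ)·1 = 19.3
φ = (30.90 − 19.3/1) / 2 = 5.80 mm/h.

φ ≈ 5.80 mm/h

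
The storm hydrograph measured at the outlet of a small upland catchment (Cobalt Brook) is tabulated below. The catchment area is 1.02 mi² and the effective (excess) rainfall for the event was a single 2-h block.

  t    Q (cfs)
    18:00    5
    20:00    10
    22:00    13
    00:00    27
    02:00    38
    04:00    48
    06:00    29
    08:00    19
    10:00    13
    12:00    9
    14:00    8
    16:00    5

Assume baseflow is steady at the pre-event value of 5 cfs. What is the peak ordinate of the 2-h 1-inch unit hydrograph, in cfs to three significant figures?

U_p ≈ 86.3 cfs

Direct runoff: 0.0, 5.0, 8.0, 22.0, 33.0, 43.0, 24.0, 14.0, 8.0, 4.0, 3.0, 0.0 cfs; ΣQ_DR = 164.0 cfs, peak = 43.0 cfs.
Runoff depth d = ΣQ_DR·Δt / A = 164.0 × 7200 / (1.02 mi²) = 0.4983 in.
The 1-inch UH is the DRH scaled by (1 in)/d, so U_p = 43.0 × 1/0.4983 = 86.3 cfs.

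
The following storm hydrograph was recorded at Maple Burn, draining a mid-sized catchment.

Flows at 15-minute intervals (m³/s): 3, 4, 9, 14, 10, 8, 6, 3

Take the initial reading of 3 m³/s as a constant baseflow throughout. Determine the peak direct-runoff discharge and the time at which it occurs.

Subtracting baseflow gives direct-runoff ordinates: 0.0, 1.0, 6.0, 11.0, 7.0, 5.0, 3.0, 0.0 m³/s.
The maximum is 11.0 m³/s, occurring at the reading for t = 0.75 h.

Q_p = 11.0 m³/s at t = 0.75 h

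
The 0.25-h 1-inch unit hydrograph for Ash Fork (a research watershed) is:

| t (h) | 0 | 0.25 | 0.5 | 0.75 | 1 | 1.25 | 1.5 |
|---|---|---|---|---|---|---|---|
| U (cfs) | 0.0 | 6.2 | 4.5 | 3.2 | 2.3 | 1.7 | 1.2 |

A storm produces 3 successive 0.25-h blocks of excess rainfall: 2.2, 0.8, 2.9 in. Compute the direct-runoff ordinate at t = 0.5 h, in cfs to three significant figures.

By discrete convolution, Q_j = Σ (P_i / 1 in) · U_{j−i}.
At t = 0.5 h (j=2): Q = (2.2/1)·4.5 + (0.8/1)·6.2 + (2.9/1)·0.0 = 14.9 cfs.

Q ≈ 14.9 cfs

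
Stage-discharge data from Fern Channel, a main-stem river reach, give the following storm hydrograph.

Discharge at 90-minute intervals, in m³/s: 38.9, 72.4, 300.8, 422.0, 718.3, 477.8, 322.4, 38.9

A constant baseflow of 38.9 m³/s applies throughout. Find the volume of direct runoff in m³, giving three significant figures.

Direct-runoff ordinates (Q − Q_b): 0.0, 33.5, 261.9, 383.1, 679.4, 438.9, 283.5, 0.0 m³/s.
ΣQ_DR = 2080 m³/s.
With Δt = 1.5 h = 5400 s, V = ΣQ_DR · Δt = 2080 × 5400 = 1.12 × 10^7 m³.

V ≈ 1.12 × 10^7 m³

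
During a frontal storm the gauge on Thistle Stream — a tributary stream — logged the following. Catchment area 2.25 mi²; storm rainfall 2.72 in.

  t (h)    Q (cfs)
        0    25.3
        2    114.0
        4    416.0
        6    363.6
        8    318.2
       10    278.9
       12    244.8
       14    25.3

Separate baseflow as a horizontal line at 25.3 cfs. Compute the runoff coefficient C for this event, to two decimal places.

C ≈ 0.80

ΣQ_DR = 1584 cfs; V = ΣQ_DR·Δt = 1.140 × 10^7 ft³.
Runoff depth d = V / A = 2.181 in.
C = d / P = 2.181 / 2.72 = 0.80.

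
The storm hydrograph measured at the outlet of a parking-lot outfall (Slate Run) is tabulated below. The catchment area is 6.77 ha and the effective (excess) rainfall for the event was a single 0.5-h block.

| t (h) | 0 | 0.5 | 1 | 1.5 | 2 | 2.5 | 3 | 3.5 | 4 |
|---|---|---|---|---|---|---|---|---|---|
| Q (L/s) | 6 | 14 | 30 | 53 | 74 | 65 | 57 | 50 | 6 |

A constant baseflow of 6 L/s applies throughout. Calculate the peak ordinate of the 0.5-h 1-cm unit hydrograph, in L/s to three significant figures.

U_p ≈ 85.0 L/s

Direct runoff: 0.0, 8.0, 24.0, 47.0, 68.0, 59.0, 51.0, 44.0, 0.0 L/s; ΣQ_DR = 301.0 L/s, peak = 68.0 L/s.
Runoff depth d = ΣQ_DR·Δt / A = 301.0 × 1800 / (6.77 ha) = 8.003 mm.
The 1-cm UH is the DRH scaled by (10 mm)/d, so U_p = 68.0 × 10/8.003 = 85.0 L/s.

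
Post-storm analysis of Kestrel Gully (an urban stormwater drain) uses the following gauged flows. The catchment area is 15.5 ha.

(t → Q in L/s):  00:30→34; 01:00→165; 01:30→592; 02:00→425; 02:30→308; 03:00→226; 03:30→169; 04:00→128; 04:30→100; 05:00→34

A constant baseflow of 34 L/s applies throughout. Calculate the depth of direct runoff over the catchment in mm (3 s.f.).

Direct runoff: 0.0, 131.0, 558.0, 391.0, 274.0, 192.0, 135.0, 94.0, 66.0, 0.0 L/s; ΣQ_DR = 1841 L/s.
V = ΣQ_DR · Δt = 1841 × 1800 s = 3.314 × 10^6 L.
Over A = 15.5 ha, depth = V / A = 21.4 mm.

d ≈ 21.4 mm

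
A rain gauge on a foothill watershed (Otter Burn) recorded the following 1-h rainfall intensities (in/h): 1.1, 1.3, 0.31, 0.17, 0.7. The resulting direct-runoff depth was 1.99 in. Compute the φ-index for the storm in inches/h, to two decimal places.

φ ≈ 0.37 in/h

Only the 3 blocks with intensity above φ contribute runoff: 1.1, 1.3, 0.7 in/h.
Σ(I−φ)·Δt = d  ⇒  (1.1+1.3+0.7 − 3φ)·1 = 1.99
φ = (3.100 − 1.99/1) / 3 = 0.37 in/h.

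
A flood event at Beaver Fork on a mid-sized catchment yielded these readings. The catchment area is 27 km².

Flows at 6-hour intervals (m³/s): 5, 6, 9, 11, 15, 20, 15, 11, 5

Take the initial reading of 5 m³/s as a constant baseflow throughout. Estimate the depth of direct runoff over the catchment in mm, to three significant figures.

d ≈ 41.6 mm

Direct runoff: 0.0, 1.0, 4.0, 6.0, 10.0, 15.0, 10.0, 6.0, 0.0 m³/s; ΣQ_DR = 52.00 m³/s.
V = ΣQ_DR · Δt = 52.00 × 21600 s = 1.123 × 10^6 m³.
Over A = 27 km², depth = V / A = 41.6 mm.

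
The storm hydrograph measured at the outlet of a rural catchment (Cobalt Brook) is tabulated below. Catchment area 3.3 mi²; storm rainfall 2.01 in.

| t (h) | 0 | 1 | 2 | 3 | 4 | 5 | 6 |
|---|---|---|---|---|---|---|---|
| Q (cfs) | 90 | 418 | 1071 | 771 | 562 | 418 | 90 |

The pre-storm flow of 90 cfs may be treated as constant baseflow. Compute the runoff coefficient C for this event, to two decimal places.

C ≈ 0.65

ΣQ_DR = 2790 cfs; V = ΣQ_DR·Δt = 1.004 × 10^7 ft³.
Runoff depth d = V / A = 1.310 in.
C = d / P = 1.310 / 2.01 = 0.65.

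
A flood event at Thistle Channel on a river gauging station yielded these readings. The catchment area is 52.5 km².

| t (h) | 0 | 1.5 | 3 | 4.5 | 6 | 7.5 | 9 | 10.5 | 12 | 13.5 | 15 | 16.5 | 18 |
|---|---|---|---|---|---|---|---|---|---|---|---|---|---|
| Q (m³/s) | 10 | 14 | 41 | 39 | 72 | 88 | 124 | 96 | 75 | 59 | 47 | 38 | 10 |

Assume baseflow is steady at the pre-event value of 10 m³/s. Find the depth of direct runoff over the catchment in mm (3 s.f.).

d ≈ 60.0 mm

Direct runoff: 0.0, 4.0, 31.0, 29.0, 62.0, 78.0, 114.0, 86.0, 65.0, 49.0, 37.0, 28.0, 0.0 m³/s; ΣQ_DR = 583.0 m³/s.
V = ΣQ_DR · Δt = 583.0 × 5400 s = 3.148 × 10^6 m³.
Over A = 52.5 km², depth = V / A = 60.0 mm.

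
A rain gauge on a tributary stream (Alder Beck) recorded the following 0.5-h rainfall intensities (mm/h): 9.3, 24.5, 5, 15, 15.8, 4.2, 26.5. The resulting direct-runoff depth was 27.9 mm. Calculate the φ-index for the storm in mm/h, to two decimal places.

φ ≈ 7.06 mm/h

Only the 5 blocks with intensity above φ contribute runoff: 9.3, 24.5, 15, 15.8, 26.5 mm/h.
Σ(I−φ)·Δt = d  ⇒  (9.3+24.5+15+15.8+26.5 − 5φ)·0.5 = 27.9
φ = (91.10 − 27.9/0.5) / 5 = 7.06 mm/h.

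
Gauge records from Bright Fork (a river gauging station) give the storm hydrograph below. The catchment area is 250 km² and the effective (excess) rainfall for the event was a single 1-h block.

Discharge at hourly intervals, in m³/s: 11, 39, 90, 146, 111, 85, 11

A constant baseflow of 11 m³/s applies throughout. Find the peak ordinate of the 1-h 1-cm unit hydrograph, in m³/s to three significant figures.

Direct runoff: 0.0, 28.0, 79.0, 135.0, 100.0, 74.0, 0.0 m³/s; ΣQ_DR = 416.0 m³/s, peak = 135.0 m³/s.
Runoff depth d = ΣQ_DR·Δt / A = 416.0 × 3600 / (250 km²) = 5.990 mm.
The 1-cm UH is the DRH scaled by (10 mm)/d, so U_p = 135.0 × 10/5.990 = 225 m³/s.

U_p ≈ 225 m³/s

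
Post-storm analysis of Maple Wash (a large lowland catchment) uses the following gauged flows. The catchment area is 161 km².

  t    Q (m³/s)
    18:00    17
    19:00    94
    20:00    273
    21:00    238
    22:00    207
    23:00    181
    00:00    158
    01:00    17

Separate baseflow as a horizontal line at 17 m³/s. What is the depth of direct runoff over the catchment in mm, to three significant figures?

Direct runoff: 0.0, 77.0, 256.0, 221.0, 190.0, 164.0, 141.0, 0.0 m³/s; ΣQ_DR = 1049 m³/s.
V = ΣQ_DR · Δt = 1049 × 3600 s = 3.776 × 10^6 m³.
Over A = 161 km², depth = V / A = 23.5 mm.

d ≈ 23.5 mm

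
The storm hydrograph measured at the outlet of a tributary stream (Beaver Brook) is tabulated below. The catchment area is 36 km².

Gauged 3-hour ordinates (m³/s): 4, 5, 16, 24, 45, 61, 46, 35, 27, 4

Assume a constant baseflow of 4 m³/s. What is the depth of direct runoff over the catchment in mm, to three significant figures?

d ≈ 68.1 mm

Direct runoff: 0.0, 1.0, 12.0, 20.0, 41.0, 57.0, 42.0, 31.0, 23.0, 0.0 m³/s; ΣQ_DR = 227.0 m³/s.
V = ΣQ_DR · Δt = 227.0 × 10800 s = 2.452 × 10^6 m³.
Over A = 36 km², depth = V / A = 68.1 mm.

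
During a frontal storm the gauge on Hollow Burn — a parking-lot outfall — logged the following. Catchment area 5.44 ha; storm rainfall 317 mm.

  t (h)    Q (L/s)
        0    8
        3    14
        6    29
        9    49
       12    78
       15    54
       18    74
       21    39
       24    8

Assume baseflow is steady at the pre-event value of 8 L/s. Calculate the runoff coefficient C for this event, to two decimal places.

ΣQ_DR = 281.0 L/s; V = ΣQ_DR·Δt = 3.035 × 10^6 L.
Runoff depth d = V / A = 55.79 mm.
C = d / P = 55.79 / 317 = 0.18.

C ≈ 0.18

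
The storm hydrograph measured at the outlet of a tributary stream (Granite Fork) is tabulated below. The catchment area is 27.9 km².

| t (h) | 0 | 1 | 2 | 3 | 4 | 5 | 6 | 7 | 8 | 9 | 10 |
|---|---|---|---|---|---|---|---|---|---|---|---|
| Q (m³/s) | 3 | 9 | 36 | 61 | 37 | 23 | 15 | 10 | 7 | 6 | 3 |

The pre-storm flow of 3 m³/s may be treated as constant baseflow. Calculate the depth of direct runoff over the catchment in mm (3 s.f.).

Direct runoff: 0.0, 6.0, 33.0, 58.0, 34.0, 20.0, 12.0, 7.0, 4.0, 3.0, 0.0 m³/s; ΣQ_DR = 177.0 m³/s.
V = ΣQ_DR · Δt = 177.0 × 3600 s = 6.372 × 10^5 m³.
Over A = 27.9 km², depth = V / A = 22.8 mm.

d ≈ 22.8 mm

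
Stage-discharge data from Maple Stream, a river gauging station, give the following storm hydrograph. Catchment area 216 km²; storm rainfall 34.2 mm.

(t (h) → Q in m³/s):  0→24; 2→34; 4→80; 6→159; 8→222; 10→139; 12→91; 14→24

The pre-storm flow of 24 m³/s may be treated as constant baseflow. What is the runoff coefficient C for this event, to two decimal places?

ΣQ_DR = 581.0 m³/s; V = ΣQ_DR·Δt = 4.183 × 10^6 m³.
Runoff depth d = V / A = 19.37 mm.
C = d / P = 19.37 / 34.2 = 0.57.

C ≈ 0.57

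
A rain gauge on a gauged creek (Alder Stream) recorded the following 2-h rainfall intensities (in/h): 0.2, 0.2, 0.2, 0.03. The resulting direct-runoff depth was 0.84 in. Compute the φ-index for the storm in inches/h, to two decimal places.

Only the 3 blocks with intensity above φ contribute runoff: 0.2, 0.2, 0.2 in/h.
Σ(I−φ)·Δt = d  ⇒  (0.2+0.2+0.2 − 3φ)·2 = 0.84
φ = (0.6000 − 0.84/2) / 3 = 0.06 in/h.

φ ≈ 0.06 in/h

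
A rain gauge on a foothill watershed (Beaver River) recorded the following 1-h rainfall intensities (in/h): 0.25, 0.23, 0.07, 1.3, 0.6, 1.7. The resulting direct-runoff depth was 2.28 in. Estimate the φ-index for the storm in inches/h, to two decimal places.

Only the 3 blocks with intensity above φ contribute runoff: 1.3, 0.6, 1.7 in/h.
Σ(I−φ)·Δt = d  ⇒  (1.3+0.6+1.7 − 3φ)·1 = 2.28
φ = (3.600 − 2.28/1) / 3 = 0.44 in/h.

φ ≈ 0.44 in/h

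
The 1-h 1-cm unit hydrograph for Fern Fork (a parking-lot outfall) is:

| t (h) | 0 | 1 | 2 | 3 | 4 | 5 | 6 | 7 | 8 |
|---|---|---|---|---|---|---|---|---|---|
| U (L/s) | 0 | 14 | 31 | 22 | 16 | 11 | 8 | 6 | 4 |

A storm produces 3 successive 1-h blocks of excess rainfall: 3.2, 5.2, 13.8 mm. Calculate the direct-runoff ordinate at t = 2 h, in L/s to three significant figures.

By discrete convolution, Q_j = Σ (P_i / 10 mm) · U_{j−i}.
At t = 2 h (j=2): Q = (3.2/10)·31 + (5.2/10)·14 + (13.8/10)·0 = 17.2 L/s.

Q ≈ 17.2 L/s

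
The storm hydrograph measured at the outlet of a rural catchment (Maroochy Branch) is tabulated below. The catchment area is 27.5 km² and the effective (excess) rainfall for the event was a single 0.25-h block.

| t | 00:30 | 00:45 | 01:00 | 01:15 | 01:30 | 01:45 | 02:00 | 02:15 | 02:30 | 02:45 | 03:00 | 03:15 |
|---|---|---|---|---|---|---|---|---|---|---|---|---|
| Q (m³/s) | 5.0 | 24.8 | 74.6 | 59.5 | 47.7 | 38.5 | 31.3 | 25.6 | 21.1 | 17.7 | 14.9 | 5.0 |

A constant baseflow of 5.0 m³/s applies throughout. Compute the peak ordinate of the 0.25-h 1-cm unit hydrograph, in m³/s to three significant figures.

U_p ≈ 69.6 m³/s

Direct runoff: 0.0, 19.8, 69.6, 54.5, 42.7, 33.5, 26.3, 20.6, 16.1, 12.7, 9.9, 0.0 m³/s; ΣQ_DR = 305.7 m³/s, peak = 69.6 m³/s.
Runoff depth d = ΣQ_DR·Δt / A = 305.7 × 900 / (27.5 km²) = 10.00 mm.
The 1-cm UH is the DRH scaled by (10 mm)/d, so U_p = 69.6 × 10/10.00 = 69.6 m³/s.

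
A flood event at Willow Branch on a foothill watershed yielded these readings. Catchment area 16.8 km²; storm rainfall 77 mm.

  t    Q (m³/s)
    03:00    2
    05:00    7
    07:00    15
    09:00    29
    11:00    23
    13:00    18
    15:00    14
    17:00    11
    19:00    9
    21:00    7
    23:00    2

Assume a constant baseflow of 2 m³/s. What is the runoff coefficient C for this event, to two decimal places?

C ≈ 0.64

ΣQ_DR = 115.0 m³/s; V = ΣQ_DR·Δt = 8.280 × 10^5 m³.
Runoff depth d = V / A = 49.29 mm.
C = d / P = 49.29 / 77 = 0.64.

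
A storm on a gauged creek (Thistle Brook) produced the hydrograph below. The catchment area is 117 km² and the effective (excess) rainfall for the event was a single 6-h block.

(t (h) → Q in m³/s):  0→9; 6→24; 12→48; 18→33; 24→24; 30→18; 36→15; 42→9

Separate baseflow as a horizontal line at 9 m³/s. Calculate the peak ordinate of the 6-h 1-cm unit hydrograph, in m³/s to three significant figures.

Direct runoff: 0.0, 15.0, 39.0, 24.0, 15.0, 9.0, 6.0, 0.0 m³/s; ΣQ_DR = 108.0 m³/s, peak = 39.0 m³/s.
Runoff depth d = ΣQ_DR·Δt / A = 108.0 × 21600 / (117 km²) = 19.94 mm.
The 1-cm UH is the DRH scaled by (10 mm)/d, so U_p = 39.0 × 10/19.94 = 19.6 m³/s.

U_p ≈ 19.6 m³/s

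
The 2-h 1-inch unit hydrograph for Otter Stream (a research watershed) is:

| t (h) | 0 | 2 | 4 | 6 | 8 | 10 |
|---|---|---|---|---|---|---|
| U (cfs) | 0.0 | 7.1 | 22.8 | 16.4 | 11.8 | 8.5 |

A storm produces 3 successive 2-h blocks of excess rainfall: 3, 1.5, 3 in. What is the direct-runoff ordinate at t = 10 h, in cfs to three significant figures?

By discrete convolution, Q_j = Σ (P_i / 1 in) · U_{j−i}.
At t = 10 h (j=5): Q = (3/1)·8.5 + (1.5/1)·11.8 + (3/1)·16.4 = 92.4 cfs.

Q ≈ 92.4 cfs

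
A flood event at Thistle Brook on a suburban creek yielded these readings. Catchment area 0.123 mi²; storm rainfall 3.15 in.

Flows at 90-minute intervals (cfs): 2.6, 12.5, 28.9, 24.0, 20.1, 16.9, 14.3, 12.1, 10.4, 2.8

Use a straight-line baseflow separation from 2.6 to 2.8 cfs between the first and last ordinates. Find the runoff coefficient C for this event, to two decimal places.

ΣQ_DR = 117.6 cfs; V = ΣQ_DR·Δt = 6.350 × 10^5 ft³.
Runoff depth d = V / A = 2.222 in.
C = d / P = 2.222 / 3.15 = 0.71.

C ≈ 0.71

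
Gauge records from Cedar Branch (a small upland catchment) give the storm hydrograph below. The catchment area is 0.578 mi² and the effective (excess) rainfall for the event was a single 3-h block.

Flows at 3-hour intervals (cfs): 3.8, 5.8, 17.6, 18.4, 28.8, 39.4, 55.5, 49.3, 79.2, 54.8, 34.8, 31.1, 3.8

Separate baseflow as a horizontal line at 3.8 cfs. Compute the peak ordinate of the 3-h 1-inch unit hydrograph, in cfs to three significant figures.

Direct runoff: 0.0, 2.0, 13.8, 14.6, 25.0, 35.6, 51.7, 45.5, 75.4, 51.0, 31.0, 27.3, 0.0 cfs; ΣQ_DR = 372.9 cfs, peak = 75.4 cfs.
Runoff depth d = ΣQ_DR·Δt / A = 372.9 × 10800 / (0.578 mi²) = 2.999 in.
The 1-inch UH is the DRH scaled by (1 in)/d, so U_p = 75.4 × 1/2.999 = 25.1 cfs.

U_p ≈ 25.1 cfs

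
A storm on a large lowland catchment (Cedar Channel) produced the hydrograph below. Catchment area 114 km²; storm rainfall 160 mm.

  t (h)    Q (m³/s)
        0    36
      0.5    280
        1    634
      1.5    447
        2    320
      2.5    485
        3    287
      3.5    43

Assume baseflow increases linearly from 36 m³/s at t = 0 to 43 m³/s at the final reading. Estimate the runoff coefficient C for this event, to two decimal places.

C ≈ 0.22

ΣQ_DR = 2216 m³/s; V = ΣQ_DR·Δt = 3.989 × 10^6 m³.
Runoff depth d = V / A = 34.99 mm.
C = d / P = 34.99 / 160 = 0.22.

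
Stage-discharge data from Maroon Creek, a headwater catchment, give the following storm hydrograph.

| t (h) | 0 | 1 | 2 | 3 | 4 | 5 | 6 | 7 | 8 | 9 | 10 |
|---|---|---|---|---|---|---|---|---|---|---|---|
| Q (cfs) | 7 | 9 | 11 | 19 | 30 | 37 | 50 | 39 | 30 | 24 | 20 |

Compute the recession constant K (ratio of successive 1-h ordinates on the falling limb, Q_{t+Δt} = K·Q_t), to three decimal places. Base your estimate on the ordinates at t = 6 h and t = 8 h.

Using the recession-limb readings at t = 6 h and t = 8 h: Q falls from 50 to 30 cfs over 2 intervals.
K = (Q₂/Q₁)^(1/2) = (30/50)^(1/2) = 0.775.

K ≈ 0.775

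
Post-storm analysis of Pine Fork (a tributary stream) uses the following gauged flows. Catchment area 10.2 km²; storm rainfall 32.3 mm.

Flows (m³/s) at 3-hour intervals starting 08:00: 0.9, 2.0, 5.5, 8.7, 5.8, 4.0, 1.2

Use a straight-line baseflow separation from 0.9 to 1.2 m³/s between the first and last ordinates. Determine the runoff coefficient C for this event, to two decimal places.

C ≈ 0.68

ΣQ_DR = 20.75 m³/s; V = ΣQ_DR·Δt = 2.241 × 10^5 m³.
Runoff depth d = V / A = 21.97 mm.
C = d / P = 21.97 / 32.3 = 0.68.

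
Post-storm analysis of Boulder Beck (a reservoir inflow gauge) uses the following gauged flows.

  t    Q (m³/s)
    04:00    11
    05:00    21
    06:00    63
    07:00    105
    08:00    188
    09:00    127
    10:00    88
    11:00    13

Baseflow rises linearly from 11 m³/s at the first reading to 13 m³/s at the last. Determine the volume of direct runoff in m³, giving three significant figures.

Direct-runoff ordinates (Q − Q_b): 0.00, 9.71, 51.43, 93.14, 175.86, 114.57, 75.29, 0.00 m³/s.
ΣQ_DR = 520.0 m³/s.
With Δt = 1 h = 3600 s, V = ΣQ_DR · Δt = 520.0 × 3600 = 1.87 × 10^6 m³.

V ≈ 1.87 × 10^6 m³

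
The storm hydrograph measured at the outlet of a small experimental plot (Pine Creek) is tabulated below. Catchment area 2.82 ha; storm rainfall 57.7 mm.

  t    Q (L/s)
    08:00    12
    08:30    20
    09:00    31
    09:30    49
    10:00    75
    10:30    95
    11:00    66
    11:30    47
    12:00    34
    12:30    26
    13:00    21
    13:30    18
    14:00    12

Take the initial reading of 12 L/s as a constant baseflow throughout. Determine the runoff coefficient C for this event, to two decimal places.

ΣQ_DR = 350.0 L/s; V = ΣQ_DR·Δt = 6.300 × 10^5 L.
Runoff depth d = V / A = 22.34 mm.
C = d / P = 22.34 / 57.7 = 0.39.

C ≈ 0.39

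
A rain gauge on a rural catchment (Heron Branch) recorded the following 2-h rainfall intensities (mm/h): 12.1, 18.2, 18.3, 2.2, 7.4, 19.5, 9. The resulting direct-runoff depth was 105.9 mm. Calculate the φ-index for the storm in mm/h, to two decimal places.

Only the 6 blocks with intensity above φ contribute runoff: 12.1, 18.2, 18.3, 7.4, 19.5, 9 mm/h.
Σ(I−φ)·Δt = d  ⇒  (12.1+18.2+18.3+7.4+19.5+9 − 6φ)·2 = 105.9
φ = (84.50 − 105.9/2) / 6 = 5.26 mm/h.

φ ≈ 5.26 mm/h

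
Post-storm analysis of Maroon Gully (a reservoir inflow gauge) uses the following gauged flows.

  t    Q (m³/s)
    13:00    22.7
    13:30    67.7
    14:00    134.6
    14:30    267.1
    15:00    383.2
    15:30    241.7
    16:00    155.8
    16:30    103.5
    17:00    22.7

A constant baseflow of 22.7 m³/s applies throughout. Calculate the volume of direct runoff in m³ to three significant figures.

Direct-runoff ordinates (Q − Q_b): 0.0, 45.0, 111.9, 244.4, 360.5, 219.0, 133.1, 80.8, 0.0 m³/s.
ΣQ_DR = 1195 m³/s.
With Δt = 0.5 h = 1800 s, V = ΣQ_DR · Δt = 1195 × 1800 = 2.15 × 10^6 m³.

V ≈ 2.15 × 10^6 m³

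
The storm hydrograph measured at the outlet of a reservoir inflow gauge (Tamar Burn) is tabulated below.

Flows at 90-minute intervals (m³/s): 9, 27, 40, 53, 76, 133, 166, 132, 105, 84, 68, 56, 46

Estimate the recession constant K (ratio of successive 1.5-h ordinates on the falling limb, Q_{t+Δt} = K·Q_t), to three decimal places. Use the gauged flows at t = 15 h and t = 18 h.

Using the recession-limb readings at t = 15 h and t = 18 h: Q falls from 68 to 46 m³/s over 2 intervals.
K = (Q₂/Q₁)^(1/2) = (46/68)^(1/2) = 0.822.

K ≈ 0.822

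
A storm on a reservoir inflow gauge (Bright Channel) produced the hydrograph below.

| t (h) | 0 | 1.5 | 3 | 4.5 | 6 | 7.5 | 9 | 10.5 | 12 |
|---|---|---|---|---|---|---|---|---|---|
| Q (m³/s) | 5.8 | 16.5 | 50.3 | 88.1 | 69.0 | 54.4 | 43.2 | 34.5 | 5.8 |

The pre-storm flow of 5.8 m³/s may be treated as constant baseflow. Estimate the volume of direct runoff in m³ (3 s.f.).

V ≈ 1.70 × 10^6 m³

Direct-runoff ordinates (Q − Q_b): 0.0, 10.7, 44.5, 82.3, 63.2, 48.6, 37.4, 28.7, 0.0 m³/s.
ΣQ_DR = 315.4 m³/s.
With Δt = 1.5 h = 5400 s, V = ΣQ_DR · Δt = 315.4 × 5400 = 1.70 × 10^6 m³.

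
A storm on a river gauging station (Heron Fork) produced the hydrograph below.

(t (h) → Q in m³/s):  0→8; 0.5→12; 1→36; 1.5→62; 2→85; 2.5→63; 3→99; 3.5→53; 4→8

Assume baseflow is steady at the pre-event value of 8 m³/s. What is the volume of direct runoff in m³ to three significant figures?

Direct-runoff ordinates (Q − Q_b): 0.0, 4.0, 28.0, 54.0, 77.0, 55.0, 91.0, 45.0, 0.0 m³/s.
ΣQ_DR = 354.0 m³/s.
With Δt = 0.5 h = 1800 s, V = ΣQ_DR · Δt = 354.0 × 1800 = 6.37 × 10^5 m³.

V ≈ 6.37 × 10^5 m³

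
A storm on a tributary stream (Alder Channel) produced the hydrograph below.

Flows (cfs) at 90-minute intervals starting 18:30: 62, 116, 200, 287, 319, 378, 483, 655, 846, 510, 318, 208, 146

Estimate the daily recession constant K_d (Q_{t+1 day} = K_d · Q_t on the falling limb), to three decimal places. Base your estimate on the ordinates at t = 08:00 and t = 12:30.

Between t = 08:00 and t = 12:30 the flow falls from 510 to 146 cfs over 3×1.5 h = 4.5 h.
Per-interval ratio K = (146/510)^(1/3) = 0.6591; K_d = K^(24/1.5) = 0.001.

K_d ≈ 0.001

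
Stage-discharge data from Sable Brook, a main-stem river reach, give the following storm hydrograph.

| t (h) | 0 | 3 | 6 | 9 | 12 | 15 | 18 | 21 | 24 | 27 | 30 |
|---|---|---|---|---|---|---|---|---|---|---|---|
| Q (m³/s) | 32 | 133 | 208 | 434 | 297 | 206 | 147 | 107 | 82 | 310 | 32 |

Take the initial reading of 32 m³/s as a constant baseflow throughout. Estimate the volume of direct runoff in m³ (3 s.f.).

Direct-runoff ordinates (Q − Q_b): 0.0, 101.0, 176.0, 402.0, 265.0, 174.0, 115.0, 75.0, 50.0, 278.0, 0.0 m³/s.
ΣQ_DR = 1636 m³/s.
With Δt = 3 h = 10800 s, V = ΣQ_DR · Δt = 1636 × 10800 = 1.77 × 10^7 m³.

V ≈ 1.77 × 10^7 m³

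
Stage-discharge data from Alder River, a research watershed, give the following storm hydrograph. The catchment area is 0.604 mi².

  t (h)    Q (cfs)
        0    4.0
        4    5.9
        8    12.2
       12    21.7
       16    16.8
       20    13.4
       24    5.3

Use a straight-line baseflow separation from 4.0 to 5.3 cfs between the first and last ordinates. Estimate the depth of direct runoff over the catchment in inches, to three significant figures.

Direct runoff: 0.00, 1.68, 7.77, 17.05, 11.93, 8.32, 0.00 cfs; ΣQ_DR = 46.75 cfs.
V = ΣQ_DR · Δt = 46.75 × 14400 s = 6.732 × 10^5 ft³.
Over A = 0.604 mi², depth = V / A = 0.480 in.

d ≈ 0.480 in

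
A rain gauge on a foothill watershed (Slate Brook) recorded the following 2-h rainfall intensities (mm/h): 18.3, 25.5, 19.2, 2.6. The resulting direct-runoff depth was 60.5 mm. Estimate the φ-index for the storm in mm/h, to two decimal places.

Only the 3 blocks with intensity above φ contribute runoff: 18.3, 25.5, 19.2 mm/h.
Σ(I−φ)·Δt = d  ⇒  (18.3+25.5+19.2 − 3φ)·2 = 60.5
φ = (63.00 − 60.5/2) / 3 = 10.92 mm/h.

φ ≈ 10.92 mm/h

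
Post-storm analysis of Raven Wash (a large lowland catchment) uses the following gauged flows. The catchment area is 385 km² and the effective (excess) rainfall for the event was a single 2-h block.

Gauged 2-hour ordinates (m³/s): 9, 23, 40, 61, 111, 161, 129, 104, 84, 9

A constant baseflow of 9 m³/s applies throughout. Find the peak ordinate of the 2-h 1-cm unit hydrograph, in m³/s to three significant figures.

U_p ≈ 127 m³/s

Direct runoff: 0.0, 14.0, 31.0, 52.0, 102.0, 152.0, 120.0, 95.0, 75.0, 0.0 m³/s; ΣQ_DR = 641.0 m³/s, peak = 152.0 m³/s.
Runoff depth d = ΣQ_DR·Δt / A = 641.0 × 7200 / (385 km²) = 11.99 mm.
The 1-cm UH is the DRH scaled by (10 mm)/d, so U_p = 152.0 × 10/11.99 = 127 m³/s.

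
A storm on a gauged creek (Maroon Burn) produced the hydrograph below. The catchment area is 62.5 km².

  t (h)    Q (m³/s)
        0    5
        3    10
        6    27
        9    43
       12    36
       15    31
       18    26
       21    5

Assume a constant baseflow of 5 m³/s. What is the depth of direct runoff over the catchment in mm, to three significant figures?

d ≈ 24.7 mm

Direct runoff: 0.0, 5.0, 22.0, 38.0, 31.0, 26.0, 21.0, 0.0 m³/s; ΣQ_DR = 143.0 m³/s.
V = ΣQ_DR · Δt = 143.0 × 10800 s = 1.544 × 10^6 m³.
Over A = 62.5 km², depth = V / A = 24.7 mm.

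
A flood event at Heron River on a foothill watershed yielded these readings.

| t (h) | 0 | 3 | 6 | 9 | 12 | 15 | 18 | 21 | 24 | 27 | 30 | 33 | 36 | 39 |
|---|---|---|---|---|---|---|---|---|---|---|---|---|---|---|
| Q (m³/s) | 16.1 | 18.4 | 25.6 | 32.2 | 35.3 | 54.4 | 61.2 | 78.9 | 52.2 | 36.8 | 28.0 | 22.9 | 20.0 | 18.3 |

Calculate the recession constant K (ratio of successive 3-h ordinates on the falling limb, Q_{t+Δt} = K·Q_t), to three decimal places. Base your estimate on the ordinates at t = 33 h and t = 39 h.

K ≈ 0.894

Using the recession-limb readings at t = 33 h and t = 39 h: Q falls from 22.9 to 18.3 m³/s over 2 intervals.
K = (Q₂/Q₁)^(1/2) = (18.3/22.9)^(1/2) = 0.894.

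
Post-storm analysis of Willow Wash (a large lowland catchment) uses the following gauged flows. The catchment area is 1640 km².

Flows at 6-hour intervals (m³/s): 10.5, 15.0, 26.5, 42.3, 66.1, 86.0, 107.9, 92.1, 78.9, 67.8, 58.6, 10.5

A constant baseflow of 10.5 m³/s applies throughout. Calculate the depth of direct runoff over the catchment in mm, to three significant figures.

Direct runoff: 0.0, 4.5, 16.0, 31.8, 55.6, 75.5, 97.4, 81.6, 68.4, 57.3, 48.1, 0.0 m³/s; ΣQ_DR = 536.2 m³/s.
V = ΣQ_DR · Δt = 536.2 × 21600 s = 1.158 × 10^7 m³.
Over A = 1640 km², depth = V / A = 7.06 mm.

d ≈ 7.06 mm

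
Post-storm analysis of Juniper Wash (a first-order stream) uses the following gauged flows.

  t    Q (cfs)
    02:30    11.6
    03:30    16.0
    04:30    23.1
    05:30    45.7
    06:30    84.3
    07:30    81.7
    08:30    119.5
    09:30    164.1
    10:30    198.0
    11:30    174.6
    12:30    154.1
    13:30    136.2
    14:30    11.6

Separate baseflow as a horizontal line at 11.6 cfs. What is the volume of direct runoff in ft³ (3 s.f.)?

V ≈ 3.85 × 10^6 ft³

Direct-runoff ordinates (Q − Q_b): 0.0, 4.4, 11.5, 34.1, 72.7, 70.1, 107.9, 152.5, 186.4, 163.0, 142.5, 124.6, 0.0 cfs.
ΣQ_DR = 1070 cfs.
With Δt = 1 h = 3600 s, V = ΣQ_DR · Δt = 1070 × 3600 = 3.85 × 10^6 ft³.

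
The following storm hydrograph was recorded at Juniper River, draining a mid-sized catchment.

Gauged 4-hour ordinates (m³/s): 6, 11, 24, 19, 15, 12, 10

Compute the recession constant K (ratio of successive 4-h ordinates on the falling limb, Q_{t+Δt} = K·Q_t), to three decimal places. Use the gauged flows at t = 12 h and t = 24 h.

Using the recession-limb readings at t = 12 h and t = 24 h: Q falls from 19 to 10 m³/s over 3 intervals.
K = (Q₂/Q₁)^(1/3) = (10/19)^(1/3) = 0.807.

K ≈ 0.807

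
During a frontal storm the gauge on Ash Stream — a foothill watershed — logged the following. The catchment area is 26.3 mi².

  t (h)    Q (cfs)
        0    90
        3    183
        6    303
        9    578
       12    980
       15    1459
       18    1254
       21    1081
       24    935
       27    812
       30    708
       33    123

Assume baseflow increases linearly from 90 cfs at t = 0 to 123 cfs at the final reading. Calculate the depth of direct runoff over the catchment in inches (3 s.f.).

d ≈ 1.28 in

Direct runoff: 0.00, 90.00, 207.00, 479.00, 878.00, 1354.00, 1146.00, 970.00, 821.00, 695.00, 588.00, 0.00 cfs; ΣQ_DR = 7228 cfs.
V = ΣQ_DR · Δt = 7228 × 10800 s = 7.806 × 10^7 ft³.
Over A = 26.3 mi², depth = V / A = 1.28 in.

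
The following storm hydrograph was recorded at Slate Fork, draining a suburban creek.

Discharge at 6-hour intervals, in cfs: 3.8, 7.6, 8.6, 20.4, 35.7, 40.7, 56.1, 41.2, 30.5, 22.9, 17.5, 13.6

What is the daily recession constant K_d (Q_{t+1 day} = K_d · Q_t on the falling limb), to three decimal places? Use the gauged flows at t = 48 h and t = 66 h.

K_d ≈ 0.341

Between t = 48 h and t = 66 h the flow falls from 30.5 to 13.6 cfs over 3×6 h = 18 h.
Per-interval ratio K = (13.6/30.5)^(1/3) = 0.7640; K_d = K^(24/6) = 0.341.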